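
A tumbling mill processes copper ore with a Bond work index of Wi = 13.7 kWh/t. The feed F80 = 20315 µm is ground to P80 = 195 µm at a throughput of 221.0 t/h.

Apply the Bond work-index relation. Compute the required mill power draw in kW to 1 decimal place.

P = 1955.8 kW

W = 10 Wi (1/√P80 − 1/√F80)  [Bond]
W = 10·13.7·(1/√195 − 1/√20315) = 10·13.7·(0.064595) = 8.8496 kWh/t
Mill draw = 8.8496 × 221.0 = 1955.8 kW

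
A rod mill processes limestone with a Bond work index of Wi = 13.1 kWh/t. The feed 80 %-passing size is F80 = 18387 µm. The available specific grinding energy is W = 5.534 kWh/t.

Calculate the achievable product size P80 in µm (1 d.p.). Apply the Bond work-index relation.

W = 10 Wi (1/√P80 − 1/√F80)  [Bond]
⇒ 1/√P80 = W/(10·Wi) + 1/√F80
  = 5.5340/(10·13.1) + 1/√18387 = 0.042244 + 0.007375 = 0.049619
P80 = (1/0.049619)² = 20.1536² = 406.17 µm

P80 = 406.2 µm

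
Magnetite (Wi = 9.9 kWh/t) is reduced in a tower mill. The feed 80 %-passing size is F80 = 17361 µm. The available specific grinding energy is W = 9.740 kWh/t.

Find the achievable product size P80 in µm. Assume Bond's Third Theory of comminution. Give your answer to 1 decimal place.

W = 10 Wi / √P80 − 10 Wi / √F80
P80^-0.5 = F80^-0.5 + W/(10 Wi)
  = 9.7400/(10·9.9) + 1/√17361 = 0.098384 + 0.007589 = 0.105973
P80 = (1/0.105973)² = 9.4363² = 89.04 µm

P80 = 89.0 µm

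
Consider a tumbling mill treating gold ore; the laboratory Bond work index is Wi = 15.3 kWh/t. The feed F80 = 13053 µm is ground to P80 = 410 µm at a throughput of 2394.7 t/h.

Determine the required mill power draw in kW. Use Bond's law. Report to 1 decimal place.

Bond:  W = 10 Wi (1/√P − 1/√F)
W = 10·15.3·(1/√410 − 1/√13053) = 10·15.3·(0.040634) = 6.2170 kWh/t
P = W·T = 6.2170·2394.7 = 14887.8 kW

P = 14887.8 kW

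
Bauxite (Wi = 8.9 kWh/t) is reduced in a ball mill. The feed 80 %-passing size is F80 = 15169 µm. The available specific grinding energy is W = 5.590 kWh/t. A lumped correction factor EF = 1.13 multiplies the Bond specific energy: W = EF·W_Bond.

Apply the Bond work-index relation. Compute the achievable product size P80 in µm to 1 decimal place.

W = 10·Wi·(P80^(-½) − F80^(-½))
W_Bond = W / EF = 5.590 / 1.13 = 4.9469 kWh/t
⇒ 1/√P80 = W_Bond/(10·Wi) + 1/√F80
  = 4.9469/(10·8.9) + 1/√15169 = 0.055583 + 0.008119 = 0.063703
P80 = (1/0.063703)² = 15.6980² = 246.43 µm

P80 = 246.4 µm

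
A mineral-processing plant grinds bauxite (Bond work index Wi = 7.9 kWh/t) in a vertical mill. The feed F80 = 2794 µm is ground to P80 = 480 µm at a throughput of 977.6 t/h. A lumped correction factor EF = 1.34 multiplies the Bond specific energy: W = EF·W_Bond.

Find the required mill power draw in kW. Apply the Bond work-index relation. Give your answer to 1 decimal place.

P = 2765.7 kW

W = 10 Wi (1/√P80 − 1/√F80)  [Bond]
W = 10·7.9·(1/√480 − 1/√2794) = 10·7.9·(0.026725) = 2.1113 kWh/t
Apply correction: 2.1113 × 1.34 = 2.8291 kWh/t
Power = W × throughput = 2.8291 kWh/t × 977.6 t/h = 2765.7 kW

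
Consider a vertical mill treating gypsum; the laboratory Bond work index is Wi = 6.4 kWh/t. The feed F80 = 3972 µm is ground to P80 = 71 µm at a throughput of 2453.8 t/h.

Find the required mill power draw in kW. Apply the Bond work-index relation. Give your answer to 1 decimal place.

Bond:  W = 10 Wi (1/√P − 1/√F)
W = 10·6.4·(1/√71 − 1/√3972) = 10·6.4·(0.102811) = 6.5799 kWh/t
Power = W × throughput = 6.5799 kWh/t × 2453.8 t/h = 16145.8 kW

P = 16145.8 kW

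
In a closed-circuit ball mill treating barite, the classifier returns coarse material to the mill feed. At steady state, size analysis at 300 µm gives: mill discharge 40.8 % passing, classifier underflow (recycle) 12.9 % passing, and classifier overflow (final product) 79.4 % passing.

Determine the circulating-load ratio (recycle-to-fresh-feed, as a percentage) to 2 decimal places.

CL = 138.35 %

Classifier node, passing 300 µm:
d + r·d = r·u + o → r(d−u) = o−d
r = (79.4 − 40.8)/(40.8 − 12.9) = 38.6/27.9 = 1.3835
CL = 100·r = 138.35 %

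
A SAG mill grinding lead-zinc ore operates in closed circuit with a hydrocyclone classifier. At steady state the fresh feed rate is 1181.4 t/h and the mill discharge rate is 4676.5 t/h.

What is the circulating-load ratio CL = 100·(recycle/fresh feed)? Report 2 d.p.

CL = 295.84 %

Discharge = new feed + return, hence
R = M − F = 4676.5 − 1181.4 = 3495.1 t/h
CL = 100·R/F = 100·3495.1/1181.4 = 295.84 %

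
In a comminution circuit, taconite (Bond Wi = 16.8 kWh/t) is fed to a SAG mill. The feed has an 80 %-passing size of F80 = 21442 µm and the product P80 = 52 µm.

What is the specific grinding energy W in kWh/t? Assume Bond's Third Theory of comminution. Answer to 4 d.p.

W = 10 Wi / √P80 − 10 Wi / √F80
1/√52 = 0.138675;  1/√21442 = 0.006829
W = 10·16.8·(0.138675 − 0.006829) = 22.1501 kWh/t

W = 22.1501 kWh/t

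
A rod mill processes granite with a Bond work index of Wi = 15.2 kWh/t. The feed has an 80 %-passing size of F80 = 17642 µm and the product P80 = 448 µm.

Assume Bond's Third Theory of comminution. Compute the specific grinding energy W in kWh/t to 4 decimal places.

W = 6.0369 kWh/t

Bond:  W = 10 Wi (1/√P − 1/√F)
1/√448 = 0.047246;  1/√17642 = 0.007529
W = 10·15.2·(0.047246 − 0.007529) = 6.0369 kWh/t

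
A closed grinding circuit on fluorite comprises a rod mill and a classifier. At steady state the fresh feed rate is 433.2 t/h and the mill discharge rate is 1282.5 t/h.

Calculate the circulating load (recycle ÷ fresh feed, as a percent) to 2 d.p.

CL = 196.05 %

Steady state: M = F + R.
R = M − F = 1282.5 − 433.2 = 849.3 t/h
CL = 100·R/F = 100·849.3/433.2 = 196.05 %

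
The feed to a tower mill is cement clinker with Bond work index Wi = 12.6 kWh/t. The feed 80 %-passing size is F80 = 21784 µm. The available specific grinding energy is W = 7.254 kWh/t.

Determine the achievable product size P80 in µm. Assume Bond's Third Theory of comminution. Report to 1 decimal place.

P80 = 241.5 µm

W_Bond = 10·Wi·(1/√P₈₀ − 1/√F₈₀)
⇒ 1/√P80 = W/(10·Wi) + 1/√F80
  = 7.2540/(10·12.6) + 1/√21784 = 0.057571 + 0.006775 = 0.064347
P80 = (1/0.064347)² = 15.5408² = 241.52 µm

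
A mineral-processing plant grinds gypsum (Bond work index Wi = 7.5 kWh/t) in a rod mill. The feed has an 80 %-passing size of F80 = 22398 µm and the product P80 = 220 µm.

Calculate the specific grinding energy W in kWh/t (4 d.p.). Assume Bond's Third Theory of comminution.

W = 10·Wi·[P80^(−½) − F80^(−½)]
1/√220 = 0.067420;  1/√22398 = 0.006682
W = 10·7.5·(0.067420 − 0.006682) = 4.5554 kWh/t

W = 4.5554 kWh/t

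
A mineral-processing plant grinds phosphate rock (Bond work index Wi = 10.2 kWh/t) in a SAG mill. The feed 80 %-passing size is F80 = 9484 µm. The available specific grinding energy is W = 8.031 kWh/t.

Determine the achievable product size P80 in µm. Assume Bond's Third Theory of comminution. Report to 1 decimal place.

P80 = 126.2 µm

W = 10 Wi / √P80 − 10 Wi / √F80
⇒ 1/√P80 = W/(10 Wi) + 1/√F80
  = 8.0310/(10·10.2) + 1/√9484 = 0.078735 + 0.010268 = 0.089004
P80 = (1/0.089004)² = 11.2355² = 126.24 µm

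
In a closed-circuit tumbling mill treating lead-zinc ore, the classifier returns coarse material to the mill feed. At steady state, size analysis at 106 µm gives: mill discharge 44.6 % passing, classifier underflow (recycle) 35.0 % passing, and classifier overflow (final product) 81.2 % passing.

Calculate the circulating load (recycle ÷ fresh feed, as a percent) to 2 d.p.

Classifier node, passing 106 µm:
d + r·d = r·u + o → r(d−u) = o−d
r = (81.2 − 44.6)/(44.6 − 35.0) = 36.6/9.6 = 3.8125
CL = 100·r = 381.25 %

CL = 381.25 %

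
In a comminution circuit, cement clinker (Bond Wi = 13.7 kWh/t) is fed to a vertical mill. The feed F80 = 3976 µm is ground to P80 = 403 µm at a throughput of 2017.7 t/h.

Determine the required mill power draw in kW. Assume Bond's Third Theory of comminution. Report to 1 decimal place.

W = 10 Wi / √P80 − 10 Wi / √F80
W = 10·13.7·(1/√403 − 1/√3976) = 10·13.7·(0.033955) = 4.6518 kWh/t
P_mill = W·ṁ = 4.6518·2017.7 = 9385.9 kW

P = 9385.9 kW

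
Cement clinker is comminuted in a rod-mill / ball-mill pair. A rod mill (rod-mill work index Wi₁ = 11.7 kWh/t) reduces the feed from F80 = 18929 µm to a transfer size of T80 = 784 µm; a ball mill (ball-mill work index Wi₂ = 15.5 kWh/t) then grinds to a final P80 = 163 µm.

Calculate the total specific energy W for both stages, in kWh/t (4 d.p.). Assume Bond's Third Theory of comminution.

W = 10 Wi / √P80 − 10 Wi / √F80
Stage 1 (18929→784 µm, Wi₁=11.7): W₁ = 10·11.7·(0.035714 − 0.007268) = 3.3282 kWh/t
Stage 2 (784→163 µm, Wi₂=15.5): W₂ = 10·15.5·(0.078326 − 0.035714) = 6.6048 kWh/t
W = W₁ + W₂ = 3.3282 + 6.6048 = 9.9330 kWh/t

W = 9.9330 kWh/t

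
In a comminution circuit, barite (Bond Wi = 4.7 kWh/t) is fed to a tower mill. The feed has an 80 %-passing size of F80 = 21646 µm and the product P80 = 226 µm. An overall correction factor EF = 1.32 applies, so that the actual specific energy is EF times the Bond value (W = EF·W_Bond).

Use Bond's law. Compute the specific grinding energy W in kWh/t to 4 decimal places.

W = 3.7052 kWh/t

W = 10 Wi (1/√P80 − 1/√F80)  [Bond]
1/√226 = 0.066519;  1/√21646 = 0.006797
W = 10·4.7·(0.066519 − 0.006797) = 2.8069 kWh/t
W_actual = 1.32 × 2.8069 = 3.7052 kWh/t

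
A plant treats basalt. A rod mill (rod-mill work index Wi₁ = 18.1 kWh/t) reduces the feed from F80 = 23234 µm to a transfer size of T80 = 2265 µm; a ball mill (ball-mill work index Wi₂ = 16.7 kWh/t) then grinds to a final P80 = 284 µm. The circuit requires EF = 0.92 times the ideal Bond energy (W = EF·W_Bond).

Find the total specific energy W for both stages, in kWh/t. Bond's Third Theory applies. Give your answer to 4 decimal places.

W = 10 Wi (P80^-0.5 − F80^-0.5)
Stage 1 (23234→2265 µm, Wi₁=18.1): W₁ = 10·18.1·(0.021012 − 0.006561) = 2.6157 kWh/t
Stage 2 (2265→284 µm, Wi₂=16.7): W₂ = 10·16.7·(0.059339 − 0.021012) = 6.4006 kWh/t
W = W₁ + W₂ = 2.6157 + 6.4006 = 9.0163 kWh/t
Apply correction: 9.0163 × 0.92 = 8.2950 kWh/t

W = 8.2950 kWh/t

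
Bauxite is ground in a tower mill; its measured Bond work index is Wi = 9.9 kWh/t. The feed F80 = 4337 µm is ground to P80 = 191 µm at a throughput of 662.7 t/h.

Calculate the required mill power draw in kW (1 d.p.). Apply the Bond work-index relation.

P = 3751.0 kW

W_Bond = 10·Wi·(1/√P₈₀ − 1/√F₈₀)
W = 10·9.9·(1/√191 − 1/√4337) = 10·9.9·(0.057173) = 5.6601 kWh/t
Power = W × throughput = 5.6601 kWh/t × 662.7 t/h = 3751.0 kW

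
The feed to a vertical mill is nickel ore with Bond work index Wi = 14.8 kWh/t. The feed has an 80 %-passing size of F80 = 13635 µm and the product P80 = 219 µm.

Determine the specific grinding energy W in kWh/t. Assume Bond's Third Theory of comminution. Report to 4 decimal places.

Bond:  W = 10 Wi (1/√P − 1/√F)
1/√219 = 0.067574;  1/√13635 = 0.008564
W = 10·14.8·(0.067574 − 0.008564) = 8.7335 kWh/t

W = 8.7335 kWh/t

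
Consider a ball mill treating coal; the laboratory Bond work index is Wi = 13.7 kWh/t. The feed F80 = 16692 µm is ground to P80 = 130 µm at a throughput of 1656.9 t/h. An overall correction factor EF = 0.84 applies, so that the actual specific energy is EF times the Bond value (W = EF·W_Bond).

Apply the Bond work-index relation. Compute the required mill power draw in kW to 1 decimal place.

P = 15247.5 kW

Bond:  W = 10 Wi (1/√P − 1/√F)
W = 10·13.7·(1/√130 − 1/√16692) = 10·13.7·(0.079966) = 10.9553 kWh/t
Apply correction: 10.9553 × 0.84 = 9.2025 kWh/t
P = W·T = 9.2025·1656.9 = 15247.5 kW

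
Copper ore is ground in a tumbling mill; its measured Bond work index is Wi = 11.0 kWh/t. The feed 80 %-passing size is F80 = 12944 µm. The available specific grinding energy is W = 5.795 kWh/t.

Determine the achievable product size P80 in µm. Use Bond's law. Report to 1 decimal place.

Bond: W = 10·Wi·(1/√P80 − 1/√F80)
P80^-0.5 = F80^-0.5 + W/(10 Wi)
  = 5.7950/(10·11.0) + 1/√12944 = 0.052682 + 0.008790 = 0.061471
P80 = (1/0.061471)² = 16.2677² = 264.64 µm

P80 = 264.6 µm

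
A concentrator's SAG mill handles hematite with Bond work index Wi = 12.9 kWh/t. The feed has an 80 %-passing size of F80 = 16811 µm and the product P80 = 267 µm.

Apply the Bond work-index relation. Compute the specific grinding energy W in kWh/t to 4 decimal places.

W = 10 Wi (1/√P80 − 1/√F80)  [Bond]
1/√267 = 0.061199;  1/√16811 = 0.007713
W = 10·12.9·(0.061199 − 0.007713) = 6.8997 kWh/t

W = 6.8997 kWh/t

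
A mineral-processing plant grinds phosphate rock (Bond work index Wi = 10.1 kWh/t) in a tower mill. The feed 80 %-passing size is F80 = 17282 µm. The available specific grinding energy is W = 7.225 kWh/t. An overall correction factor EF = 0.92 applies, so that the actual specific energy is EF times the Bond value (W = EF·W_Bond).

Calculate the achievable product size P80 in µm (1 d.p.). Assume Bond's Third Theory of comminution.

W = 10 Wi / √P80 − 10 Wi / √F80
W_Bond = W / EF = 7.225 / 0.92 = 7.8533 kWh/t
⇒ 1/√P80 = W_Bond/(10·Wi) + 1/√F80
  = 7.8533/(10·10.1) + 1/√17282 = 0.077755 + 0.007607 = 0.085362
P80 = (1/0.085362)² = 11.7148² = 137.24 µm

P80 = 137.2 µm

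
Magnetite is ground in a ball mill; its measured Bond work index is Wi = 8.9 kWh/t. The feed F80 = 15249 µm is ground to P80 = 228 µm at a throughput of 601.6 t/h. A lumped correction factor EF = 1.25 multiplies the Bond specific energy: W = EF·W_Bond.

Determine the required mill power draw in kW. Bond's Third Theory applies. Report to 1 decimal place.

W = 10 Wi (1/√P80 − 1/√F80)  [Bond]
W = 10·8.9·(1/√228 − 1/√15249) = 10·8.9·(0.058129) = 5.1734 kWh/t
Corrected W = EF·W_Bond = 1.25·5.1734 = 6.4668 kWh/t
P = W·T = 6.4668·601.6 = 3890.4 kW

P = 3890.4 kW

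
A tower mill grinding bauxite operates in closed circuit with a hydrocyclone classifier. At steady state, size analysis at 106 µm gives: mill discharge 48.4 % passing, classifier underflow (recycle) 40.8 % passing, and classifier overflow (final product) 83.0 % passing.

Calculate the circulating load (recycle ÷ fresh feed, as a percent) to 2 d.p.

Mass balance on the −106 µm fraction:
(1+r)·d = r·u + o ⇒ r = (o−d)/(d−u)
r = (83.0 − 48.4)/(48.4 − 40.8) = 34.6/7.6 = 4.5526
CL = 100·r = 455.26 %

CL = 455.26 %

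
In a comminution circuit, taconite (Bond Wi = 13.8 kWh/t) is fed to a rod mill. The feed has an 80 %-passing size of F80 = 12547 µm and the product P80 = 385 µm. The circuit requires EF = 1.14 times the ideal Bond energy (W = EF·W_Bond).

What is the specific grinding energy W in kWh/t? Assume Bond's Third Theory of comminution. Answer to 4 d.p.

W = 10·Wi·(P80^(-½) − F80^(-½))
1/√385 = 0.050965;  1/√12547 = 0.008928
W = 10·13.8·(0.050965 − 0.008928) = 5.8011 kWh/t
Corrected W = EF·W_Bond = 1.14·5.8011 = 6.6133 kWh/t

W = 6.6133 kWh/t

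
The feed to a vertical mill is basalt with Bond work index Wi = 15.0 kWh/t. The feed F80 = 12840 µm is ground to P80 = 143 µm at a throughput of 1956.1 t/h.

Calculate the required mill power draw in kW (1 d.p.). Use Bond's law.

P = 21947.2 kW

W = 10 Wi (1/√P80 − 1/√F80)  [Bond]
W = 10·15.0·(1/√143 − 1/√12840) = 10·15.0·(0.074799) = 11.2199 kWh/t
P_mill = W·ṁ = 11.2199·1956.1 = 21947.2 kW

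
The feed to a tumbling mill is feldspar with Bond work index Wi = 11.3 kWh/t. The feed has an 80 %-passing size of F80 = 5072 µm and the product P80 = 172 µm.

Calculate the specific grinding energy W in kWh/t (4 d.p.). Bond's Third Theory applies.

W = 7.0295 kWh/t

W = 10·Wi·[P80^(−½) − F80^(−½)]
1/√172 = 0.076249;  1/√5072 = 0.014041
W = 10·11.3·(0.076249 − 0.014041) = 7.0295 kWh/t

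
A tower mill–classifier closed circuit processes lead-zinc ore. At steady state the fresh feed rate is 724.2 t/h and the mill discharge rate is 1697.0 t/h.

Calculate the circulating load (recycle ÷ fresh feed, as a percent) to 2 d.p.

CL = 134.33 %

Mill node: discharge = fresh + recycle.
R = M − F = 1697.0 − 724.2 = 972.8 t/h
CL = 100·R/F = 100·972.8/724.2 = 134.33 %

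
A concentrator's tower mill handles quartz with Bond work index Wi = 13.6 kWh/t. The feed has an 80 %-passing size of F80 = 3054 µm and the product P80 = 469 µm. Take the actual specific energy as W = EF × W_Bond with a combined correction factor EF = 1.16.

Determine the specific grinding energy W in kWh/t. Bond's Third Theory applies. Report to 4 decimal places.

W = 4.4300 kWh/t

W = 10 Wi (1/√P80 − 1/√F80)  [Bond]
1/√469 = 0.046176;  1/√3054 = 0.018095
W = 10·13.6·(0.046176 − 0.018095) = 3.8189 kWh/t
Apply correction: 3.8189 × 1.16 = 4.4300 kWh/t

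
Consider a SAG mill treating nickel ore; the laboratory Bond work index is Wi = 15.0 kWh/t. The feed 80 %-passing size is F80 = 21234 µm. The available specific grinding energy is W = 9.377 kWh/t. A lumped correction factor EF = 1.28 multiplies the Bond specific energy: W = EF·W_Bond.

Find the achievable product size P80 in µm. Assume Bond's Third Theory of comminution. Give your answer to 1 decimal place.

W = 10 Wi (1/√P80 − 1/√F80)  [Bond]
W_Bond = W / EF = 9.377 / 1.28 = 7.3258 kWh/t
P80^-0.5 = F80^-0.5 + W_Bond/(10 Wi)
  = 7.3258/(10·15.0) + 1/√21234 = 0.048839 + 0.006863 = 0.055701
P80 = (1/0.055701)² = 17.9530² = 322.31 µm

P80 = 322.3 µm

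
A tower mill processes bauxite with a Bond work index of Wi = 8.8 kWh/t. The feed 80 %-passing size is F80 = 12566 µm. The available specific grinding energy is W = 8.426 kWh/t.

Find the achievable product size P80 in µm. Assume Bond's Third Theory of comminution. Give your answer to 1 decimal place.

P80 = 91.3 µm

W = 10 Wi (P80^-0.5 − F80^-0.5)
1/√P80 = 1/√F80 + W/(10·Wi)
  = 8.4260/(10·8.8) + 1/√12566 = 0.095750 + 0.008921 = 0.104671
P80 = (1/0.104671)² = 9.5538² = 91.27 µm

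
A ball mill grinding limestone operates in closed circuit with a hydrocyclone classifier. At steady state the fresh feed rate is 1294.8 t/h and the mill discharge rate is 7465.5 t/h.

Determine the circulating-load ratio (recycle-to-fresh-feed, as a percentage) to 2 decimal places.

Discharge = new feed + return, hence
R = M − F = 7465.5 − 1294.8 = 6170.7 t/h
CL = 100·R/F = 100·6170.7/1294.8 = 476.58 %

CL = 476.58 %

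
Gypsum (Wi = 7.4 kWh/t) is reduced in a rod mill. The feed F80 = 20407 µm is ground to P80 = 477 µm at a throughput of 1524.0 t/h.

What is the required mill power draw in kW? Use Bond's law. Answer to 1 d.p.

W = 10·Wi·(P80^(-½) − F80^(-½))
W = 10·7.4·(1/√477 − 1/√20407) = 10·7.4·(0.038787) = 2.8702 kWh/t
Mill draw = 2.8702 × 1524.0 = 4374.2 kW

P = 4374.2 kW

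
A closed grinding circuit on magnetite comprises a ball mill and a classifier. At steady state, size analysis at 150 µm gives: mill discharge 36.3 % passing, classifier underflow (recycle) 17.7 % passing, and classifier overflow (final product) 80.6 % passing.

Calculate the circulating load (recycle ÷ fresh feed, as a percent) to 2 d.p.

Mass balance on the −150 µm fraction:
r = (o − d)/(d − u)
r = (80.6 − 36.3)/(36.3 − 17.7) = 44.3/18.6 = 2.3817
CL = 100·r = 238.17 %

CL = 238.17 %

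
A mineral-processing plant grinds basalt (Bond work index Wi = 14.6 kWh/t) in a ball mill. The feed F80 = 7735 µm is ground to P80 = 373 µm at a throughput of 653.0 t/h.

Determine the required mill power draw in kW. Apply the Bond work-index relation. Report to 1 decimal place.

Bond:  W = 10 Wi (1/√P − 1/√F)
W = 10·14.6·(1/√373 − 1/√7735) = 10·14.6·(0.040408) = 5.8995 kWh/t
P_mill = W·ṁ = 5.8995·653.0 = 3852.4 kW

P = 3852.4 kW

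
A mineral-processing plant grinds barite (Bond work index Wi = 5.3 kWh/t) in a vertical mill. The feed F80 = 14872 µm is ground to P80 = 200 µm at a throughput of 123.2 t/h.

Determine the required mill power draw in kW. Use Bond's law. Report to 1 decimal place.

W = 10·Wi·(P80^(-½) − F80^(-½))
W = 10·5.3·(1/√200 − 1/√14872) = 10·5.3·(0.062511) = 3.3131 kWh/t
Power = W × throughput = 3.3131 kWh/t × 123.2 t/h = 408.2 kW

P = 408.2 kW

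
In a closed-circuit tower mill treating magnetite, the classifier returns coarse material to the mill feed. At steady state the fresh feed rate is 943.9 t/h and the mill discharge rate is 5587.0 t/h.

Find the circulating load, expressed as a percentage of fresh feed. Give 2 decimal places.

CL = 491.91 %

Discharge = new feed + return, hence
R = M − F = 5587.0 − 943.9 = 4643.1 t/h
CL = 100·R/F = 100·4643.1/943.9 = 491.91 %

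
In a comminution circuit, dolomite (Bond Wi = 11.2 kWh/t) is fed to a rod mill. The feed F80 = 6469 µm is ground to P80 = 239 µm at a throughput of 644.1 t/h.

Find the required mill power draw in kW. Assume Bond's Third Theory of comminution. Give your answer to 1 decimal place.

P = 3769.4 kW

Bond:  W = 10 Wi (1/√P − 1/√F)
W = 10·11.2·(1/√239 − 1/√6469) = 10·11.2·(0.052251) = 5.8522 kWh/t
Mill draw = 5.8522 × 644.1 = 3769.4 kW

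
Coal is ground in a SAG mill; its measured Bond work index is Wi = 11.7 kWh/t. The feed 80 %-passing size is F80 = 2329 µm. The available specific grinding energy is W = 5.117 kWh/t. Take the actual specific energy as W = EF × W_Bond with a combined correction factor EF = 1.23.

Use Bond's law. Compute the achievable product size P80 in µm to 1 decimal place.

W_Bond = 10·Wi·(1/√P₈₀ − 1/√F₈₀)
W_Bond = W / EF = 5.117 / 1.23 = 4.1602 kWh/t
⇒ 1/√P80 = W_Bond/(10 Wi) + 1/√F80
  = 4.1602/(10·11.7) + 1/√2329 = 0.035557 + 0.020721 = 0.056278
P80 = (1/0.056278)² = 17.7689² = 315.73 µm

P80 = 315.7 µm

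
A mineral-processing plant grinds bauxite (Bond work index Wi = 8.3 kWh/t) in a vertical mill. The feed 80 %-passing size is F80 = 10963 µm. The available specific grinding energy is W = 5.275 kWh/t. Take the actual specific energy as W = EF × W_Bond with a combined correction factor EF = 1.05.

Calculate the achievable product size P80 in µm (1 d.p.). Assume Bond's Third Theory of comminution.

P80 = 203.6 µm

W_Bond = 10·Wi·(1/√P₈₀ − 1/√F₈₀)
W_Bond = W / EF = 5.275 / 1.05 = 5.0238 kWh/t
P80^(−½) = W_Bond/(10 Wi) + F80^(−½)
  = 5.0238/(10·8.3) + 1/√10963 = 0.060528 + 0.009551 = 0.070079
P80 = (1/0.070079)² = 14.2697² = 203.62 µm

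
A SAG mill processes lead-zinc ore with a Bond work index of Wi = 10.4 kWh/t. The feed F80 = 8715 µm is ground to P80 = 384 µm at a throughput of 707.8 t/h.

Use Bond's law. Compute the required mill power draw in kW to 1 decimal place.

P = 2967.9 kW

W = 10·Wi·(P80^(-½) − F80^(-½))
W = 10·10.4·(1/√384 − 1/√8715) = 10·10.4·(0.040319) = 4.1932 kWh/t
Mill draw = 4.1932 × 707.8 = 2967.9 kW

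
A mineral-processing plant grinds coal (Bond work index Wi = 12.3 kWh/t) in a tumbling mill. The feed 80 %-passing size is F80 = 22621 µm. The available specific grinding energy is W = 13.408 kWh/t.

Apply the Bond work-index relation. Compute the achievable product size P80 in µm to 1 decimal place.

W = 10·Wi·[P80^(−½) − F80^(−½)]
1/√P80 = 1/√F80 + W/(10·Wi)
  = 13.4080/(10·12.3) + 1/√22621 = 0.109008 + 0.006649 = 0.115657
P80 = (1/0.115657)² = 8.6463² = 74.76 µm

P80 = 74.8 µm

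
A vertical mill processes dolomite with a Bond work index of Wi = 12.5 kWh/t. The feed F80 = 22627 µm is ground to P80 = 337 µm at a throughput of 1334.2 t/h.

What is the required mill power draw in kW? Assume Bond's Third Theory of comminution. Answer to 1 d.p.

W = 10·Wi·(P80^(-½) − F80^(-½))
W = 10·12.5·(1/√337 − 1/√22627) = 10·12.5·(0.047826) = 5.9782 kWh/t
P_mill = W·ṁ = 5.9782·1334.2 = 7976.1 kW

P = 7976.1 kW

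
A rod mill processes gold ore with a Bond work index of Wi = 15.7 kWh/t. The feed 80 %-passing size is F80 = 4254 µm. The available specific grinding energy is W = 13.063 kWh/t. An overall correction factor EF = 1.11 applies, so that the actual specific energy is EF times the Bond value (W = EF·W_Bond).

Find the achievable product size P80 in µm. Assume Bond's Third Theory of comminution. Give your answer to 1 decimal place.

P80 = 122.7 µm

W = 10 Wi (P80^-0.5 − F80^-0.5)
W_Bond = W / EF = 13.063 / 1.11 = 11.7685 kWh/t
⇒ 1/√P80 = W_Bond/(10 Wi) + 1/√F80
  = 11.7685/(10·15.7) + 1/√4254 = 0.074958 + 0.015332 = 0.090290
P80 = (1/0.090290)² = 11.0754² = 122.66 µm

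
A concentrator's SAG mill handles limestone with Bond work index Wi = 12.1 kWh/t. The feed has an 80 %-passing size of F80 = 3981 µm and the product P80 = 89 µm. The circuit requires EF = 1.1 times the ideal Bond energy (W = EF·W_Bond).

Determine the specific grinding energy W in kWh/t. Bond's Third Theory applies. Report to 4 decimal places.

W = 11.9991 kWh/t

W = 10 Wi / √P80 − 10 Wi / √F80
1/√89 = 0.106000;  1/√3981 = 0.015849
W = 10·12.1·(0.106000 − 0.015849) = 10.9082 kWh/t
Corrected W = EF·W_Bond = 1.1·10.9082 = 11.9991 kWh/t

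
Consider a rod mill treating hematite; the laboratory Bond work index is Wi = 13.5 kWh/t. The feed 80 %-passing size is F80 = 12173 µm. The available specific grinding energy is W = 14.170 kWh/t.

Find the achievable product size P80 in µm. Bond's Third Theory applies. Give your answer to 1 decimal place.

W_Bond = 10·Wi·(1/√P₈₀ − 1/√F₈₀)
P80^(−½) = W/(10 Wi) + F80^(−½)
  = 14.1700/(10·13.5) + 1/√12173 = 0.104963 + 0.009064 = 0.114027
P80 = (1/0.114027)² = 8.7699² = 76.91 µm

P80 = 76.9 µm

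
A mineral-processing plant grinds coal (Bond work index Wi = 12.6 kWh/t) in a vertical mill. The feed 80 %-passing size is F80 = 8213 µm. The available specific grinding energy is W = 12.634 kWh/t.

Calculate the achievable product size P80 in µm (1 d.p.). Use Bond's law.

P80 = 80.7 µm

Bond:  W = 10 Wi (1/√P − 1/√F)
⇒ 1/√P80 = W/(10·Wi) + 1/√F80
  = 12.6340/(10·12.6) + 1/√8213 = 0.100270 + 0.011034 = 0.111304
P80 = (1/0.111304)² = 8.9844² = 80.72 µm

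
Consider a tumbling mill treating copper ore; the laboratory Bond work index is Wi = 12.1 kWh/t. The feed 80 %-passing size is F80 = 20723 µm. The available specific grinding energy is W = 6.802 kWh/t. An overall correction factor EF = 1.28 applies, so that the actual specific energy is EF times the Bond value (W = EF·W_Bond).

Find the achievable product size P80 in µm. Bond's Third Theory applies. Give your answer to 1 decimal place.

W = 10 Wi (1/√P80 − 1/√F80)  [Bond]
W_Bond = W / EF = 6.802 / 1.28 = 5.3141 kWh/t
P80^-0.5 = F80^-0.5 + W_Bond/(10 Wi)
  = 5.3141/(10·12.1) + 1/√20723 = 0.043918 + 0.006947 = 0.050864
P80 = (1/0.050864)² = 19.6601² = 386.52 µm

P80 = 386.5 µm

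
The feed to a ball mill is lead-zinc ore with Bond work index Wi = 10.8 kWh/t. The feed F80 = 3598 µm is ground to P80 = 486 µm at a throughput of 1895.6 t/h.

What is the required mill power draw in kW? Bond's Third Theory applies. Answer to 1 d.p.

P = 5873.5 kW

W = 10 Wi (1/√P80 − 1/√F80)  [Bond]
W = 10·10.8·(1/√486 − 1/√3598) = 10·10.8·(0.028690) = 3.0985 kWh/t
Mill draw = 3.0985 × 1895.6 = 5873.5 kW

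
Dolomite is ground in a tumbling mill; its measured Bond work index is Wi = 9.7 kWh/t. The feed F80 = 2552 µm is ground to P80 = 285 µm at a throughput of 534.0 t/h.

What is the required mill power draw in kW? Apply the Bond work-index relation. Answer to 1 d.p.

W = 10·Wi·[P80^(−½) − F80^(−½)]
W = 10·9.7·(1/√285 − 1/√2552) = 10·9.7·(0.039440) = 3.8257 kWh/t
Mill draw = 3.8257 × 534.0 = 2042.9 kW

P = 2042.9 kW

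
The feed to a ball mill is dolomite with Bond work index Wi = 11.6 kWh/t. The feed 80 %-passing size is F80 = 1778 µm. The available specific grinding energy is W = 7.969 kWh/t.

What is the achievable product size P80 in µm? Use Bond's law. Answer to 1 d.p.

W = 10 Wi (P80^-0.5 − F80^-0.5)
P80^(−½) = W/(10 Wi) + F80^(−½)
  = 7.9690/(10·11.6) + 1/√1778 = 0.068698 + 0.023716 = 0.092414
P80 = (1/0.092414)² = 10.8209² = 117.09 µm

P80 = 117.1 µm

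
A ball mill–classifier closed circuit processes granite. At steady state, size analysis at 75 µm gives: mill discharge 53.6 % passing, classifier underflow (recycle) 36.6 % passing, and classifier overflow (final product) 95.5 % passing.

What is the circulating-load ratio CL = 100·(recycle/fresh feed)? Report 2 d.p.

Balance %-passing 75 µm (r = R/F):
r = (o − d)/(d − u)
r = (95.5 − 53.6)/(53.6 − 36.6) = 41.9/17.0 = 2.4647
CL = 100·r = 246.47 %

CL = 246.47 %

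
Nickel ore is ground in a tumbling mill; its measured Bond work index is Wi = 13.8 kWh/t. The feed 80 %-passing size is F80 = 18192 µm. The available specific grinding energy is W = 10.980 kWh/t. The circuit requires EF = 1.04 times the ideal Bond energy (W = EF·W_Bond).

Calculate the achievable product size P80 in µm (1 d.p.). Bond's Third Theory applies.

W = 10·Wi·[P80^(−½) − F80^(−½)]
W_Bond = W / EF = 10.980 / 1.04 = 10.5577 kWh/t
1/√P80 = 1/√F80 + W_Bond/(10·Wi)
  = 10.5577/(10·13.8) + 1/√18192 = 0.076505 + 0.007414 = 0.083919
P80 = (1/0.083919)² = 11.9162² = 142.00 µm

P80 = 142.0 µm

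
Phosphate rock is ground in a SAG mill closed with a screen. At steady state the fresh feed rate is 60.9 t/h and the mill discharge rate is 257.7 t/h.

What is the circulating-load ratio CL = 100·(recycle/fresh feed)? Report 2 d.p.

M = F + R at steady state, so:
R = M − F = 257.7 − 60.9 = 196.8 t/h
CL = 100·R/F = 100·196.8/60.9 = 323.15 %

CL = 323.15 %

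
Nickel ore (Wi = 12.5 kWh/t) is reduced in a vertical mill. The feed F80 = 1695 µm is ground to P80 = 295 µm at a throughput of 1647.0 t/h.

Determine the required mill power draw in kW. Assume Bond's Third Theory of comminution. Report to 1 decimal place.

P = 6985.9 kW

Bond: W = 10·Wi·(1/√P80 − 1/√F80)
W = 10·12.5·(1/√295 − 1/√1695) = 10·12.5·(0.033933) = 4.2416 kWh/t
P_mill = W·ṁ = 4.2416·1647.0 = 6985.9 kW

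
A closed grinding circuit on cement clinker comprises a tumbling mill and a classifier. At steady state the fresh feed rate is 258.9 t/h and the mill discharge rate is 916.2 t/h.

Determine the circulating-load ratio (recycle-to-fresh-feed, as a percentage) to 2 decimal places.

CL = 253.88 %

M = F + R at steady state, so:
R = M − F = 916.2 − 258.9 = 657.3 t/h
CL = 100·R/F = 100·657.3/258.9 = 253.88 %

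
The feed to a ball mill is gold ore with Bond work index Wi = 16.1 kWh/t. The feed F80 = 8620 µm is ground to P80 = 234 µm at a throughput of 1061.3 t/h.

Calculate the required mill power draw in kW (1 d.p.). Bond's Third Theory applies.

P = 9329.7 kW

W = 10 Wi (P80^-0.5 − F80^-0.5)
W = 10·16.1·(1/√234 − 1/√8620) = 10·16.1·(0.054601) = 8.7908 kWh/t
P = W·T = 8.7908·1061.3 = 9329.7 kW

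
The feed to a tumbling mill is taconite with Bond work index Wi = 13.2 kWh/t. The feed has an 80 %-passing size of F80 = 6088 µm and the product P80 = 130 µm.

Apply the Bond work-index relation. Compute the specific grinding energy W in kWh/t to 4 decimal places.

W_Bond = 10·Wi·(1/√P₈₀ − 1/√F₈₀)
1/√130 = 0.087706;  1/√6088 = 0.012816
W = 10·13.2·(0.087706 − 0.012816) = 9.8854 kWh/t

W = 9.8854 kWh/t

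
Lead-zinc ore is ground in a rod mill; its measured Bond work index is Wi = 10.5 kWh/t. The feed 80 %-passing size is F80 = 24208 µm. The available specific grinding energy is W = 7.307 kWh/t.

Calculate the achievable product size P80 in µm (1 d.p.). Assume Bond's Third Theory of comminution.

P80 = 173.0 µm

W = 10·Wi·[P80^(−½) − F80^(−½)]
⇒ 1/√P80 = W/(10 Wi) + 1/√F80
  = 7.3070/(10·10.5) + 1/√24208 = 0.069590 + 0.006427 = 0.076018
P80 = (1/0.076018)² = 13.1548² = 173.05 µm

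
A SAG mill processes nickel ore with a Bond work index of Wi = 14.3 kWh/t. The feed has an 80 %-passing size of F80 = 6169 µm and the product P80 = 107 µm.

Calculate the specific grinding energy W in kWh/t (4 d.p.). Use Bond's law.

W = 12.0037 kWh/t

W = 10·Wi·[P80^(−½) − F80^(−½)]
1/√107 = 0.096674;  1/√6169 = 0.012732
W = 10·14.3·(0.096674 − 0.012732) = 12.0037 kWh/t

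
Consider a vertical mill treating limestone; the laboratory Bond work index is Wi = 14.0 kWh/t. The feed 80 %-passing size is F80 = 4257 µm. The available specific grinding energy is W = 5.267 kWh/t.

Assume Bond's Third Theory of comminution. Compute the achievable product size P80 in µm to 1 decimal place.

P80 = 356.7 µm

Bond: W = 10·Wi·(1/√P80 − 1/√F80)
⇒ 1/√P80 = W/(10 Wi) + 1/√F80
  = 5.2670/(10·14.0) + 1/√4257 = 0.037621 + 0.015327 = 0.052948
P80 = (1/0.052948)² = 18.8864² = 356.70 µm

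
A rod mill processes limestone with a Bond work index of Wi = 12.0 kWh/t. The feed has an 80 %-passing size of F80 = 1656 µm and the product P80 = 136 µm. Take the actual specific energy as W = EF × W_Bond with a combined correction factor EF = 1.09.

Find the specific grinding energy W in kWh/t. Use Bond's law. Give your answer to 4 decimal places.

W = 8.0018 kWh/t

W = 10·Wi·[P80^(−½) − F80^(−½)]
1/√136 = 0.085749;  1/√1656 = 0.024574
W = 10·12.0·(0.085749 − 0.024574) = 7.3411 kWh/t
Apply correction: 7.3411 × 1.09 = 8.0018 kWh/t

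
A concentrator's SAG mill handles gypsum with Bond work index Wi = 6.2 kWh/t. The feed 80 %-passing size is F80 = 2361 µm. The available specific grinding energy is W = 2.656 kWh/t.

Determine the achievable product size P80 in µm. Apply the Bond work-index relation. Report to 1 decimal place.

W = 10·Wi·(P80^(-½) − F80^(-½))
⇒ 1/√P80 = W/(10 Wi) + 1/√F80
  = 2.6560/(10·6.2) + 1/√2361 = 0.042839 + 0.020580 = 0.063419
P80 = (1/0.063419)² = 15.7681² = 248.63 µm

P80 = 248.6 µm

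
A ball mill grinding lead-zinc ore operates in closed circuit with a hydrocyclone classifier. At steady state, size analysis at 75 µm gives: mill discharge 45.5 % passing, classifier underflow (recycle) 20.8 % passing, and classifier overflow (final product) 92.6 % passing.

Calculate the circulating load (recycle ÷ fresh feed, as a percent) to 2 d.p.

Classifier node, passing 75 µm:
r = (o − d)/(d − u)
r = (92.6 − 45.5)/(45.5 − 20.8) = 47.1/24.7 = 1.9069
CL = 100·r = 190.69 %

CL = 190.69 %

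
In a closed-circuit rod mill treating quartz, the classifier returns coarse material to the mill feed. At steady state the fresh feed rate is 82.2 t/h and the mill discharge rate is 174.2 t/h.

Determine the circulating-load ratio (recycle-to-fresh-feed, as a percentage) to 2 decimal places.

M = F + R at steady state, so:
R = M − F = 174.2 − 82.2 = 92.0 t/h
CL = 100·R/F = 100·92.0/82.2 = 111.92 %

CL = 111.92 %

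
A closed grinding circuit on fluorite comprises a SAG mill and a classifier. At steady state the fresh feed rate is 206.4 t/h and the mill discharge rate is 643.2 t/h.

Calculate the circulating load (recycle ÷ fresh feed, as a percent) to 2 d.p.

Steady state: M = F + R.
R = M − F = 643.2 − 206.4 = 436.8 t/h
CL = 100·R/F = 100·436.8/206.4 = 211.63 %

CL = 211.63 %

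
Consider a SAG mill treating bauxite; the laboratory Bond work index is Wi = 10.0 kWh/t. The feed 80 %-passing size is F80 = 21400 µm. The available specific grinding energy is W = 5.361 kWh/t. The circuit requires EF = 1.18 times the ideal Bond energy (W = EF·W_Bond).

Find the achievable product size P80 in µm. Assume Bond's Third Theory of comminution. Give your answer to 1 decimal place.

P80 = 366.0 µm

W = 10·Wi·[P80^(−½) − F80^(−½)]
W_Bond = W / EF = 5.361 / 1.18 = 4.5432 kWh/t
P80^-0.5 = F80^-0.5 + W_Bond/(10 Wi)
  = 4.5432/(10·10.0) + 1/√21400 = 0.045432 + 0.006836 = 0.052268
P80 = (1/0.052268)² = 19.1321² = 366.04 µm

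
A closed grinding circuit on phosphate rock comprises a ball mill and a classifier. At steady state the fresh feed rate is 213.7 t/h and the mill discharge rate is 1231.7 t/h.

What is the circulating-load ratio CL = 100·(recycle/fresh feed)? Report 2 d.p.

Discharge = new feed + return, hence
R = M − F = 1231.7 − 213.7 = 1018.0 t/h
CL = 100·R/F = 100·1018.0/213.7 = 476.37 %

CL = 476.37 %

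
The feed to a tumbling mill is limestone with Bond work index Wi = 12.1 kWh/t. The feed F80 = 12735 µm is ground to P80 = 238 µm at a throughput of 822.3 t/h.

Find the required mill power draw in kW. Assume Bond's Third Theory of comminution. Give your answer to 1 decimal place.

Bond:  W = 10 Wi (1/√P − 1/√F)
W = 10·12.1·(1/√238 − 1/√12735) = 10·12.1·(0.055959) = 6.7710 kWh/t
P_mill = W·ṁ = 6.7710·822.3 = 5567.8 kW

P = 5567.8 kW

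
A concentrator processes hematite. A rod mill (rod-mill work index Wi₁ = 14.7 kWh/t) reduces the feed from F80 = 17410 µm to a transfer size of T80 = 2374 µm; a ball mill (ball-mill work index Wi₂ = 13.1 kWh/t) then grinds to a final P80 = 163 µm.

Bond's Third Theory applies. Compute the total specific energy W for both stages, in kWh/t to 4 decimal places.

W = 9.4750 kWh/t

W_Bond = 10·Wi·(1/√P₈₀ − 1/√F₈₀)
Stage 1 (17410→2374 µm, Wi₁=14.7): W₁ = 10·14.7·(0.020524 − 0.007579) = 1.9029 kWh/t
Stage 2 (2374→163 µm, Wi₂=13.1): W₂ = 10·13.1·(0.078326 − 0.020524) = 7.5721 kWh/t
W = W₁ + W₂ = 1.9029 + 7.5721 = 9.4750 kWh/t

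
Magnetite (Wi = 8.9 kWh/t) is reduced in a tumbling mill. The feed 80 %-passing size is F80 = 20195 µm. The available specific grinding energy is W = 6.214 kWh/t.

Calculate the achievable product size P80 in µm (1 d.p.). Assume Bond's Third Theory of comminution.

P80 = 169.3 µm

W = 10 Wi (P80^-0.5 − F80^-0.5)
P80^(−½) = W/(10 Wi) + F80^(−½)
  = 6.2140/(10·8.9) + 1/√20195 = 0.069820 + 0.007037 = 0.076857
P80 = (1/0.076857)² = 13.0112² = 169.29 µm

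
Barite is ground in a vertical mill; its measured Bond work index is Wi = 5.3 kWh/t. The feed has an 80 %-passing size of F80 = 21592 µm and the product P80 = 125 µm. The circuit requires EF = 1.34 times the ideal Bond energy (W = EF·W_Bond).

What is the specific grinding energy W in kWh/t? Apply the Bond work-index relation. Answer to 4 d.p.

W = 5.8689 kWh/t

W = 10 Wi (P80^-0.5 − F80^-0.5)
1/√125 = 0.089443;  1/√21592 = 0.006805
W = 10·5.3·(0.089443 − 0.006805) = 4.3798 kWh/t
Corrected W = EF·W_Bond = 1.34·4.3798 = 5.8689 kWh/t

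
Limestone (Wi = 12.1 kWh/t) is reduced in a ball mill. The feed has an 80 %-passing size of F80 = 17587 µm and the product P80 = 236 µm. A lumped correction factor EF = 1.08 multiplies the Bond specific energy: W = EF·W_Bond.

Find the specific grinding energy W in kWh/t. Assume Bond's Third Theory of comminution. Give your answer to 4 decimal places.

Bond: W = 10·Wi·(1/√P80 − 1/√F80)
1/√236 = 0.065094;  1/√17587 = 0.007541
W = 10·12.1·(0.065094 − 0.007541) = 6.9640 kWh/t
W_actual = 1.08 × 6.9640 = 7.5211 kWh/t

W = 7.5211 kWh/t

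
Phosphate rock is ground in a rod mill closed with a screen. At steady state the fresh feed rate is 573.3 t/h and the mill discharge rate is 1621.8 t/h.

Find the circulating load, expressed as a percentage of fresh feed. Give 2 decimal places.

CL = 182.89 %

Discharge = new feed + return, hence
R = M − F = 1621.8 − 573.3 = 1048.5 t/h
CL = 100·R/F = 100·1048.5/573.3 = 182.89 %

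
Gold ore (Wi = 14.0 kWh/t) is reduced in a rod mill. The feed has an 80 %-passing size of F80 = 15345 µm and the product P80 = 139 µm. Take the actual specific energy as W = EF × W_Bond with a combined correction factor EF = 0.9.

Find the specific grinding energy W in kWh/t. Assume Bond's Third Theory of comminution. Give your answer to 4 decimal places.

W = 9.6700 kWh/t

W = 10 Wi / √P80 − 10 Wi / √F80
1/√139 = 0.084819;  1/√15345 = 0.008073
W = 10·14.0·(0.084819 − 0.008073) = 10.7445 kWh/t
Apply correction: 10.7445 × 0.9 = 9.6700 kWh/t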